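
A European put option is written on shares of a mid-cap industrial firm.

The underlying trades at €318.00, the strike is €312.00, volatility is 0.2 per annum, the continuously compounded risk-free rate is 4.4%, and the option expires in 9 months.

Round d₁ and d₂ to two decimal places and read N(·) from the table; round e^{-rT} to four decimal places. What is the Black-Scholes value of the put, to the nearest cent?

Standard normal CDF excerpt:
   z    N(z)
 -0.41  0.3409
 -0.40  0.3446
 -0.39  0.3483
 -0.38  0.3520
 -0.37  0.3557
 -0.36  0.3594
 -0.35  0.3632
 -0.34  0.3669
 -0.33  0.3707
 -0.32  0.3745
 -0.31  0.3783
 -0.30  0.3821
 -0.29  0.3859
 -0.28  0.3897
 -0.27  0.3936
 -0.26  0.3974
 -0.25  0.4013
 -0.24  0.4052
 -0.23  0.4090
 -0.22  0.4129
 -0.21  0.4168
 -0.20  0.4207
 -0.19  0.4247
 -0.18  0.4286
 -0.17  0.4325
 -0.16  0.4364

€15.06

σ√T = 0.2 × 0.8660 = 0.1732
ln(S/K) + (r + σ²/2)T = ln(318/312) + (0.044 + 0.2²/2)·0.75 = 0.0190 + 0.0480 = 0.0670
d₁ = 0.0670 / 0.1732 = 0.3871 which rounds to 0.39
d₂ = d₁ − σ√T = 0.3871 − 0.1732 = 0.2139 which rounds to 0.21
exp(−rT) = exp(−0.044·0.75) = 0.9675
N(−d₂) = N(-0.21) = 0.4168;  N(−d₁) = N(-0.39) = 0.3483
P = 312·0.9675·0.4168 − 318·0.3483 = 125.8152 − 110.7594 = 15.0558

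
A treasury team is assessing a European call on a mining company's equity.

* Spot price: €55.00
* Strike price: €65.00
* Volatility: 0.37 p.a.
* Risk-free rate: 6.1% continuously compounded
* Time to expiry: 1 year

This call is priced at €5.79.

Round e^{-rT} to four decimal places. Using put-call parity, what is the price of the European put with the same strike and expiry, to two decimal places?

€11.94

exp(−rT) = exp(−0.061·1) = 0.9408
Put-call parity: C − P = S − K·e^(−rT) = 55 − 65·0.9408 = 55 − 61.1520 = -6.1520
P = C − (C − P) = 5.79 − (-6.1520) = 11.9420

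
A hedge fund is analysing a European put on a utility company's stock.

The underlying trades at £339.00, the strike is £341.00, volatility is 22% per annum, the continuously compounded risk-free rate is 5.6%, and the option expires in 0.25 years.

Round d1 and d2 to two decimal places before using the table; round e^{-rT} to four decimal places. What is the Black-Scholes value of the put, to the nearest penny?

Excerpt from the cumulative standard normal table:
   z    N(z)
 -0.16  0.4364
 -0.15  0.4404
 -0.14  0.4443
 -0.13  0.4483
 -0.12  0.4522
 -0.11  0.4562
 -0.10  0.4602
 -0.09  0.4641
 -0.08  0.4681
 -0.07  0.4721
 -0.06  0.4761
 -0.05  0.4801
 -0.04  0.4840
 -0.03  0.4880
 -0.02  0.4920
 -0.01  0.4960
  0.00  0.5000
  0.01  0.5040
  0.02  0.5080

σ√T = 0.22 × 0.5000 = 0.1100
d₁ = [ln(339/341) + (0.056 + 0.22²/2)·0.25] / 0.1100 = [-0.0059 + 0.0200] / 0.1100 = 0.1288 ⇒ 0.13
d₂ = d₁ − σ√T = 0.1288 − 0.1100 = 0.0188 ⇒ 0.02
e^(−rT) = e^(−0.056·0.25) = 0.9861
P = 341·0.9861·N(-0.02) − 339·N(-0.13) = 341·0.9861·0.4920 − 339·0.4483 = 165.4400 − 151.9737 = 13.4663

£13.47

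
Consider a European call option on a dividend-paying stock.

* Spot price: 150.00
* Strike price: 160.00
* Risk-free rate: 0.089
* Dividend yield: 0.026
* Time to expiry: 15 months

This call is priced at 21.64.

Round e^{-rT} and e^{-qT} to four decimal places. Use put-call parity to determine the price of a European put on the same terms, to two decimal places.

exp(−qT) = exp(−0.026·1.25) = 0.9680;  exp(−rT) = exp(−0.089·1.25) = 0.8947
Put-call parity: C − P = S·e^(−qT) − K·e^(−rT) = 150·0.9680 − 160·0.8947 = 145.2000 − 143.1520 = 2.0480
P = C − (C − P) = 21.64 − (2.0480) = 19.5920

19.59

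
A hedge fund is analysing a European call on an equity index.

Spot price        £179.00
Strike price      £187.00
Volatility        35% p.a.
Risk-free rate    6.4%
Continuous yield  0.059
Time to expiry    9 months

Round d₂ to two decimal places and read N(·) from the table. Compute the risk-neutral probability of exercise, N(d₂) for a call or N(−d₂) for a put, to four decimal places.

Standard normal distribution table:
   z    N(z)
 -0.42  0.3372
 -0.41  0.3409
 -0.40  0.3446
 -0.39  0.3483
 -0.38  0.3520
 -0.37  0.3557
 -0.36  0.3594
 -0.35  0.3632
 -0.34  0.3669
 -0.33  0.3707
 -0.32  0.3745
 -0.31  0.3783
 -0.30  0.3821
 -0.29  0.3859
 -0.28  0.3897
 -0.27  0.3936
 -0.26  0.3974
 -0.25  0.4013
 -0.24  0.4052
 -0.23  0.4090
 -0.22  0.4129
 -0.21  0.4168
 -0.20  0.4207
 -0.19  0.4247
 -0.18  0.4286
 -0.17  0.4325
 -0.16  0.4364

T = 0.75;  σ√T = 0.3031
d₁ = [ln(179/187) + (0.064 − 0.059 + 0.35²/2)·0.75] / 0.3031 = [-0.0437 + 0.0497] / 0.3031 = 0.0197 ≈ 0.02
d₂ = d₁ − σ√T = 0.0197 − 0.3031 = -0.2834 ≈ -0.28
Pr(exercise) under Q = N(d₂) = 0.3897

0.3897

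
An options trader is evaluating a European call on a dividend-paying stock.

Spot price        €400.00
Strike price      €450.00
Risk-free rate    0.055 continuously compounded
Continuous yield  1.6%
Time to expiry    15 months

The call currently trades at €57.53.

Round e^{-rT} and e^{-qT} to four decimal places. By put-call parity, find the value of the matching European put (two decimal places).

€85.57

e^(−qT) = e^(−0.016·1.25) = 0.9802;  e^(−rT) = e^(−0.055·1.25) = 0.9336
Put-call parity: C − P = S·e^(−qT) − K·e^(−rT) = 400·0.9802 − 450·0.9336 = 392.0800 − 420.1200 = -28.0400
P = C − (C − P) = 57.53 − (-28.0400) = 85.5700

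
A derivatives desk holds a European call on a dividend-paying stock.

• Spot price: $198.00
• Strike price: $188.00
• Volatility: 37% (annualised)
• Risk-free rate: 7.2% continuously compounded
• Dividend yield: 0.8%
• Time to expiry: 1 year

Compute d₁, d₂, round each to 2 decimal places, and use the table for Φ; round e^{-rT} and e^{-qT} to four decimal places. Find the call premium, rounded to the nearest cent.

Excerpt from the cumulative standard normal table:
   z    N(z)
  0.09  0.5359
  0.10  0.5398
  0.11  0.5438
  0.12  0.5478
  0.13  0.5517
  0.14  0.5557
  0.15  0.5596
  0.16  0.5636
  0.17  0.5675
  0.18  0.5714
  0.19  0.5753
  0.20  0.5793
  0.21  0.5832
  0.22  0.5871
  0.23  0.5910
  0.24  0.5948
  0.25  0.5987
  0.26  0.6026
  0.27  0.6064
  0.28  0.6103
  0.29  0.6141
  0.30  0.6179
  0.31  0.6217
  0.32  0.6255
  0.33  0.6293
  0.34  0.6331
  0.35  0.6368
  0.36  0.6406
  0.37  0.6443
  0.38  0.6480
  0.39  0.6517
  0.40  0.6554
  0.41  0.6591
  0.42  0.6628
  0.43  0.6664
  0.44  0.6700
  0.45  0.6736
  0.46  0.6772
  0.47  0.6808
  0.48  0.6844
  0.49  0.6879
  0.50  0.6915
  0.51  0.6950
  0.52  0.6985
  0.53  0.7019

σ√T = 0.37 × 1.0000 = 0.3700
ln(S/K) + (r − q + σ²/2)T = ln(198/188) + (0.072 − 0.008 + 0.37²/2)·1 = 0.0518 + 0.1325 = 0.1843
d₁ = 0.1843 / 0.3700 = 0.4980 which rounds to 0.50
d₂ = d₁ − σ√T = 0.4980 − 0.3700 = 0.1280 which rounds to 0.13
exp(−qT) = exp(−0.008·1) = 0.9920;  exp(−rT) = exp(−0.072·1) = 0.9305
C = 198·0.9920·N(0.50) − 188·0.9305·N(0.13) = 198·0.9920·0.6915 − 188·0.9305·0.5517 = 135.8217 − 96.5111 = 39.3106

$39.31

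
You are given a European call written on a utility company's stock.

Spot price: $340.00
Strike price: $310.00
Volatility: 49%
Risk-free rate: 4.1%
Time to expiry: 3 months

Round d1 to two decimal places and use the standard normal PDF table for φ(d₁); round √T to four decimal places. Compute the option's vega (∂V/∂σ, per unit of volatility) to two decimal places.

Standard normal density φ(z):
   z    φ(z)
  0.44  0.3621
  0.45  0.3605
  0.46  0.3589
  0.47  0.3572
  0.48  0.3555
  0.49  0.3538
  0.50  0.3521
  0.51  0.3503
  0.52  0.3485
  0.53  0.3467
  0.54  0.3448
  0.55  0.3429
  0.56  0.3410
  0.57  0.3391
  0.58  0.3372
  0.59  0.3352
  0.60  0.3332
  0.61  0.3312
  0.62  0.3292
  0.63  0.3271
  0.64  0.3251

58.62

σ√T = 0.49 × 0.5000 = 0.2450
d₁ = [ln(340/310) + (0.041 + 0.49²/2)·0.25] / 0.2450 = [0.0924 + 0.0403] / 0.2450 = 0.5414 ⇒ 0.54
√T = √0.25 = 0.5000
φ(d₁) = φ(0.54) = 0.3448
vega = S·φ(d₁)·√T = 340·0.3448·0.5000 = 58.6160
(Vega is the same for a European call and put with the same parameters.)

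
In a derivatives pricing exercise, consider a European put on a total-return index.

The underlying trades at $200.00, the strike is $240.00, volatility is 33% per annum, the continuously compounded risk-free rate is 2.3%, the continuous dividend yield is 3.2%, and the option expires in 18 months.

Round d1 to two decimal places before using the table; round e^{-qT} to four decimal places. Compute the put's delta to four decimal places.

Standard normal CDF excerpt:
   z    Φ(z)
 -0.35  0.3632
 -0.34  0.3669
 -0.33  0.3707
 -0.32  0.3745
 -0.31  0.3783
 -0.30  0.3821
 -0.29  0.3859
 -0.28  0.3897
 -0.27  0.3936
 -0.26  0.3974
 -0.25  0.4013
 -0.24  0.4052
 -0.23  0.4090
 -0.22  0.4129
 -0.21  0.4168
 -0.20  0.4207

-0.5817

T = 1.5;  σ√T = 0.4042
d₁ = [ln(200/240) + (0.023 − 0.032 + ½·0.33²)·1.5] / (σ√T) = (-0.1823 + 0.0682) / 0.4042 = -0.2824 which rounds to -0.28
N(d₁) = N(-0.28) = 0.3897
Δ_put = exp(−qT)·(N(d₁) − 1) = 0.9531·(0.3897 − 1) = -0.5817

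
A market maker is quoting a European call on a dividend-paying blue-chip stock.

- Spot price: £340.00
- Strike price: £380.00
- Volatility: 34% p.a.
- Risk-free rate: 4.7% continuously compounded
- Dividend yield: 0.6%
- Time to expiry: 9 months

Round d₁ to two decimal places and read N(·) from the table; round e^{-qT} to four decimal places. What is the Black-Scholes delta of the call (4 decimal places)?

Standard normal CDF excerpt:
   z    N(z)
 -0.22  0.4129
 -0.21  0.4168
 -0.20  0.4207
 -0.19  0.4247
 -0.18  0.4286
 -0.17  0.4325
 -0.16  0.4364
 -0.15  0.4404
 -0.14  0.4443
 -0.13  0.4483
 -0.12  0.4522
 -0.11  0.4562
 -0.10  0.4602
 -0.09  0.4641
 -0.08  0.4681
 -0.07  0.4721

0.4463

σ√T = 0.34·√0.75 = 0.2944
d₁ = [ln(340/380) + (0.047 − 0.006 + 0.34²/2)·0.75] / 0.2944 = [-0.1112 + 0.0741] / 0.2944 = -0.1261 → -0.13
N(d₁) = N(-0.13) = 0.4483
Δ_call = exp(−qT)·N(d₁) = 0.9955·0.4483 = 0.4463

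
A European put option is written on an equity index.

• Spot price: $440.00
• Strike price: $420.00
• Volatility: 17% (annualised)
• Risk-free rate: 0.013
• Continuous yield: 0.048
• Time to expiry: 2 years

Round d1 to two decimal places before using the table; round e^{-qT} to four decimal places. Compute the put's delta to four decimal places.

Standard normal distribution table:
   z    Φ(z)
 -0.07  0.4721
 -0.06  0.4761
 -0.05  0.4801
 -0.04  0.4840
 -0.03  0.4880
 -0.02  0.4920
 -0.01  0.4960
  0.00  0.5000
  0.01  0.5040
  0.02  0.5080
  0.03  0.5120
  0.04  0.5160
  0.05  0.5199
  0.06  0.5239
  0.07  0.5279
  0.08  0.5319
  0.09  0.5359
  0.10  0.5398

T = 2;  σ√T = 0.2404
d₁ = [ln(440/420) + (0.013 − 0.048 + ½·0.17²)·2] / (σ√T) = (0.0465 − 0.0411) / 0.2404 = 0.0225 which rounds to 0.02
N(d₁) = N(0.02) = 0.5080
Δ_put = e^(−qT)·(N(d₁) − 1) = 0.9085·(0.5080 − 1) = -0.4470

-0.4470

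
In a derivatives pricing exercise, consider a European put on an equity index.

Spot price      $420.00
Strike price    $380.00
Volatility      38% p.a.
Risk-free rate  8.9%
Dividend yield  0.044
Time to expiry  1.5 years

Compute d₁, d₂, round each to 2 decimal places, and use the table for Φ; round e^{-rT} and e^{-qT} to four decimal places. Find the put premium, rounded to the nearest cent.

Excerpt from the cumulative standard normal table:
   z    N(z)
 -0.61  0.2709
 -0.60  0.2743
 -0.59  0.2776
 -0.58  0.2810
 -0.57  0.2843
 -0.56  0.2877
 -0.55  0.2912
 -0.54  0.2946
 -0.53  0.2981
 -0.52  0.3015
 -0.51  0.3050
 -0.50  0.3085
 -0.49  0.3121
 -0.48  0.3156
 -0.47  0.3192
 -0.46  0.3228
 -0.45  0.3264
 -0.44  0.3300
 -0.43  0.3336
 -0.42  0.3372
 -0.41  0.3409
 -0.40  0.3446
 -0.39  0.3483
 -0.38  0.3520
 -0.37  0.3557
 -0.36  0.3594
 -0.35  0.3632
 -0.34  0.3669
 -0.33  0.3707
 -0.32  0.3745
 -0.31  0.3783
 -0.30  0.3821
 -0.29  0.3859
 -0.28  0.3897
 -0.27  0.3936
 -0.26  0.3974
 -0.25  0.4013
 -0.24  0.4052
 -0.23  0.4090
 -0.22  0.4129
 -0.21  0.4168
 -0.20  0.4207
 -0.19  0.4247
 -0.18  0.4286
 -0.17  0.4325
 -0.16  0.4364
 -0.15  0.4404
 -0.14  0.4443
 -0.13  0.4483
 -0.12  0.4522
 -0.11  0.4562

T = 1.5;  σ√T = 0.4654
ln(S/K) + (r − q + σ²/2)T = ln(420/380) + (0.089 − 0.044 + 0.38²/2)·1.5 = 0.1001 + 0.1758 = 0.2759
d₁ = 0.2759 / 0.4654 = 0.5928 → 0.59
d₂ = d₁ − σ√T = 0.5928 − 0.4654 = 0.1274 → 0.13
e^(−qT) = e^(−0.044·1.5) = 0.9361;  e^(−rT) = e^(−0.089·1.5) = 0.8750
P = 380·0.8750·N(-0.13) − 420·0.9361·N(-0.59) = 380·0.8750·0.4483 − 420·0.9361·0.2776 = 149.0597 − 109.1418 = 39.9180

$39.92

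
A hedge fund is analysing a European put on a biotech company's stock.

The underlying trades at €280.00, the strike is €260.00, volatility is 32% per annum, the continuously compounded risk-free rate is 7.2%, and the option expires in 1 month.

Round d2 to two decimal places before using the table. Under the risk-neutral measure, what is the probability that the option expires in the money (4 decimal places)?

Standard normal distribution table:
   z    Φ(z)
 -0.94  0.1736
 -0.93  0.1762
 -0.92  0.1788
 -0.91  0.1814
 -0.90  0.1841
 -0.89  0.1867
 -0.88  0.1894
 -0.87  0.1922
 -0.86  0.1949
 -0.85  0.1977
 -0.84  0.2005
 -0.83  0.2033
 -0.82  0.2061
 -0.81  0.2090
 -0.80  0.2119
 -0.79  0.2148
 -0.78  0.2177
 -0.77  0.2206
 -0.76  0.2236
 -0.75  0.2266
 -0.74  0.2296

T = 0.08333;  σ√T = 0.0924
d₁ = [ln(280/260) + (0.072 + ½·0.32²)·0.08333] / (σ√T) = (0.0741 + 0.0103) / 0.0924 = 0.9134 ≈ 0.91
d₂ = 0.9134 − 0.0924 = 0.8210 ≈ 0.82
Pr(exercise) under Q = N(−d₂) = N(-0.82) = 0.2061

0.2061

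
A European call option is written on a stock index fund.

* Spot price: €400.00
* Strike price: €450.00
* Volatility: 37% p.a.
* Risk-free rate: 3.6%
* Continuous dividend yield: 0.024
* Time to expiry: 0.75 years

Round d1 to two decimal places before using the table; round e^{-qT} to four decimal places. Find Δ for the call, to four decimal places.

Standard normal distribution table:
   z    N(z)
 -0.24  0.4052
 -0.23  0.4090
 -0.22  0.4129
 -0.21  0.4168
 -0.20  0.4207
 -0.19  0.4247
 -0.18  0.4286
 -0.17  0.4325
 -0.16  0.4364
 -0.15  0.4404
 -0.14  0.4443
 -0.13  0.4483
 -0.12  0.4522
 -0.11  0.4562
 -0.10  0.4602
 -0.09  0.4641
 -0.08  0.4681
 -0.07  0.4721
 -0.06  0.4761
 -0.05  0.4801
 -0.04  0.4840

0.4210

T = 0.75;  σ√T = 0.3204
d₁ = [ln(400/450) + (0.036 − 0.024 + 0.37²/2)·0.75] / 0.3204 = [-0.1178 + 0.0603] / 0.3204 = -0.1793 → -0.18
N(d₁) = N(-0.18) = 0.4286
Δ_call = e^(−qT)·N(d₁) = 0.9822·0.4286 = 0.4210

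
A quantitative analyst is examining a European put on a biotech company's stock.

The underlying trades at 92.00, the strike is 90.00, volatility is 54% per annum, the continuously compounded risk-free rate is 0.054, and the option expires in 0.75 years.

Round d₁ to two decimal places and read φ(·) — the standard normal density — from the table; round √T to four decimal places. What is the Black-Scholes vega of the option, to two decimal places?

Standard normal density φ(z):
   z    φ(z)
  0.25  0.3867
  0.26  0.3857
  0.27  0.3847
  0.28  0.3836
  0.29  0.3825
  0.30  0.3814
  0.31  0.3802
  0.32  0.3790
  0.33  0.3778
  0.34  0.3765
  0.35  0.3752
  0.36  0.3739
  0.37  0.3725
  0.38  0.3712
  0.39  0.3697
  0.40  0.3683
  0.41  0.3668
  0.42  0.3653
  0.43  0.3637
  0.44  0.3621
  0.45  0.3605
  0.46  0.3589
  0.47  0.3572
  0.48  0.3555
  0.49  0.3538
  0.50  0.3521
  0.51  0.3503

σ√T = 0.54 × 0.8660 = 0.4677
d₁ = [ln(92/90) + (0.054 + 0.54²/2)·0.75] / 0.4677 = [0.0220 + 0.1499] / 0.4677 = 0.3674 → 0.37
√T = √0.75 = 0.8660
φ(d₁) = φ(0.37) = 0.3725
vega = S·φ(d₁)·√T = 92·0.3725·0.8660 = 29.6778

29.68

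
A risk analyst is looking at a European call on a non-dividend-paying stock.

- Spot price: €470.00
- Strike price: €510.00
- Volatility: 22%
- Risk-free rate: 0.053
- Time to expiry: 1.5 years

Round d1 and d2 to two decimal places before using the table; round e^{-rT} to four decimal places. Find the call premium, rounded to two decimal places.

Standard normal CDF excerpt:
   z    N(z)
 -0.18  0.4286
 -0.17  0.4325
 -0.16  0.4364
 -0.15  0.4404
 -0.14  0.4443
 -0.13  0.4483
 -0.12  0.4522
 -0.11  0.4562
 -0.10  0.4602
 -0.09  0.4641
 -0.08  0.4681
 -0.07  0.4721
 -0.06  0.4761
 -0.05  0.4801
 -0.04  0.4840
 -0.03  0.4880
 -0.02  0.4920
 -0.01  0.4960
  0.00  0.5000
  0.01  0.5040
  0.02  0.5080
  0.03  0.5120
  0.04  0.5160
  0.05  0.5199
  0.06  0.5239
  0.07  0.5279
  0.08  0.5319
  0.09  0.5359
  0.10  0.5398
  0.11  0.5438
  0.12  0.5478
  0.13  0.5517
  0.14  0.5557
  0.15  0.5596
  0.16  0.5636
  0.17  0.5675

σ√T = 0.22 × 1.2247 = 0.2694
d₁ = [ln(470/510) + (0.053 + ½·0.22²)·1.5] / (σ√T) = (-0.0817 + 0.1158) / 0.2694 = 0.1266 ≈ 0.13
d₂ = 0.1266 − 0.2694 = -0.1428 ≈ -0.14
e^(−rT) = e^(−0.053·1.5) = 0.9236
N(d₁) = N(0.13) = 0.5517;  N(d₂) = N(-0.14) = 0.4443
C = 470·0.5517 − 510·0.9236·0.4443 = 259.2990 − 209.2813 = 50.0177

€50.02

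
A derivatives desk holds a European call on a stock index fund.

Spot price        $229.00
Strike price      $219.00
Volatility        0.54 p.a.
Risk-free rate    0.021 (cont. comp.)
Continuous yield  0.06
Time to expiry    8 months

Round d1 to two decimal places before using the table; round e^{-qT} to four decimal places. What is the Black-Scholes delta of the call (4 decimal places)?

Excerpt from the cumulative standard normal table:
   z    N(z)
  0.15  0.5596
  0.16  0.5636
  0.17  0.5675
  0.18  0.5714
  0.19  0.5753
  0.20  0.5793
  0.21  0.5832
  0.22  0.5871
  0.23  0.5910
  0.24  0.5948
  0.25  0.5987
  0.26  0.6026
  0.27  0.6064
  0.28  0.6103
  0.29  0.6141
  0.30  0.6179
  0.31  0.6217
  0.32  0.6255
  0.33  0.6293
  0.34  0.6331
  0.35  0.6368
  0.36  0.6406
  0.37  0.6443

T = 0.6667;  σ√T = 0.4409
d₁ = [ln(229/219) + (0.021 − 0.06 + 0.54²/2)·0.6667] / 0.4409 = [0.0447 + 0.0712] / 0.4409 = 0.2628 which rounds to 0.26
N(d₁) = N(0.26) = 0.6026
Δ_call = e^(−qT)·N(d₁) = 0.9608·0.6026 = 0.5790

0.5790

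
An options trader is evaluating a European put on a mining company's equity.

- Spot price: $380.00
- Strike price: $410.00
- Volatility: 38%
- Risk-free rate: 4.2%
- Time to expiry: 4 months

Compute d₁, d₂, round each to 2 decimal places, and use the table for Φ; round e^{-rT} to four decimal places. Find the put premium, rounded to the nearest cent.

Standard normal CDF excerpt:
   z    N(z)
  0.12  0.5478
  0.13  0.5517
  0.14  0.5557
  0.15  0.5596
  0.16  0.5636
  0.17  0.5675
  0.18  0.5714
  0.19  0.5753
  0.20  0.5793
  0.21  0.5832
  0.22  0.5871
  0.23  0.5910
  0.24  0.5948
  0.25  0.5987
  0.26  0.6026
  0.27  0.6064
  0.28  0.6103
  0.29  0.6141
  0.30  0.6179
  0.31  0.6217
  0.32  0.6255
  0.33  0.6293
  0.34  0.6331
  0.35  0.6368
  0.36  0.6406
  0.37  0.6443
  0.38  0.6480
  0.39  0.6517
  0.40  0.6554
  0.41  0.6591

σ√T = 0.38 × 0.5774 = 0.2194
d₁ = [ln(380/410) + (0.042 + 0.38²/2)·0.3333] / 0.2194 = [-0.0760 + 0.0381] / 0.2194 = -0.1728 ⇒ -0.17
d₂ = d₁ − σ√T = -0.1728 − 0.2194 = -0.3922 ⇒ -0.39
e^(−rT) = e^(−0.042·0.3333) = 0.9861
P = 410·0.9861·N(0.39) − 380·N(0.17) = 410·0.9861·0.6517 − 380·0.5675 = 263.4830 − 215.6500 = 47.8330

$47.83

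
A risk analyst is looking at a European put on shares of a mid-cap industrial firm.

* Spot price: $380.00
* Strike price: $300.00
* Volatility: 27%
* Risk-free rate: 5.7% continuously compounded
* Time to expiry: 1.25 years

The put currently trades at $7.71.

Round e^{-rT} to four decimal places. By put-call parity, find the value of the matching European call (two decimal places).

$108.35

e^(−rT) = e^(−0.057·1.25) = 0.9312
Put-call parity: C − P = S − K·e^(−rT) = 380 − 300·0.9312 = 380 − 279.3600 = 100.6400
C = P + (C − P) = 7.71 + (100.6400) = 108.3500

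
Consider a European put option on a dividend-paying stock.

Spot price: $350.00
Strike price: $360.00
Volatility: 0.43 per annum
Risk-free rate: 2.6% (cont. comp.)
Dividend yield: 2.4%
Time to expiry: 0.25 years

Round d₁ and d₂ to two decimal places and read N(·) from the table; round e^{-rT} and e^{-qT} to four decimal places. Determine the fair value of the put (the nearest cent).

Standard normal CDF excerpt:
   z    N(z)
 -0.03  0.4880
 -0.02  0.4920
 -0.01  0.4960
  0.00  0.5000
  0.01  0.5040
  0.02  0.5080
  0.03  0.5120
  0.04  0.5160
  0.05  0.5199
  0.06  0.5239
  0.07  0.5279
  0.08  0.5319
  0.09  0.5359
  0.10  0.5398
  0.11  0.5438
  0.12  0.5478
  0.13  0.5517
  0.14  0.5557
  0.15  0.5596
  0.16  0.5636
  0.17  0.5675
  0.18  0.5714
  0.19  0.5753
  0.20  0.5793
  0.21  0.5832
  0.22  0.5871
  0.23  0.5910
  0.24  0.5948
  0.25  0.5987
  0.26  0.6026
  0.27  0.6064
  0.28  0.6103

σ√T = 0.43·√0.25 = 0.2150
d₁ = [ln(350/360) + (0.026 − 0.024 + ½·0.43²)·0.25] / (σ√T) = (-0.0282 + 0.0236) / 0.2150 = -0.0212 ≈ -0.02
d₂ = -0.0212 − 0.2150 = -0.2362 ≈ -0.24
e^(−qT) = e^(−0.024·0.25) = 0.9940;  e^(−rT) = e^(−0.026·0.25) = 0.9935
P = 360·0.9935·N(0.24) − 350·0.9940·N(0.02) = 360·0.9935·0.5948 − 350·0.9940·0.5080 = 212.7362 − 176.7332 = 36.0030

$36.00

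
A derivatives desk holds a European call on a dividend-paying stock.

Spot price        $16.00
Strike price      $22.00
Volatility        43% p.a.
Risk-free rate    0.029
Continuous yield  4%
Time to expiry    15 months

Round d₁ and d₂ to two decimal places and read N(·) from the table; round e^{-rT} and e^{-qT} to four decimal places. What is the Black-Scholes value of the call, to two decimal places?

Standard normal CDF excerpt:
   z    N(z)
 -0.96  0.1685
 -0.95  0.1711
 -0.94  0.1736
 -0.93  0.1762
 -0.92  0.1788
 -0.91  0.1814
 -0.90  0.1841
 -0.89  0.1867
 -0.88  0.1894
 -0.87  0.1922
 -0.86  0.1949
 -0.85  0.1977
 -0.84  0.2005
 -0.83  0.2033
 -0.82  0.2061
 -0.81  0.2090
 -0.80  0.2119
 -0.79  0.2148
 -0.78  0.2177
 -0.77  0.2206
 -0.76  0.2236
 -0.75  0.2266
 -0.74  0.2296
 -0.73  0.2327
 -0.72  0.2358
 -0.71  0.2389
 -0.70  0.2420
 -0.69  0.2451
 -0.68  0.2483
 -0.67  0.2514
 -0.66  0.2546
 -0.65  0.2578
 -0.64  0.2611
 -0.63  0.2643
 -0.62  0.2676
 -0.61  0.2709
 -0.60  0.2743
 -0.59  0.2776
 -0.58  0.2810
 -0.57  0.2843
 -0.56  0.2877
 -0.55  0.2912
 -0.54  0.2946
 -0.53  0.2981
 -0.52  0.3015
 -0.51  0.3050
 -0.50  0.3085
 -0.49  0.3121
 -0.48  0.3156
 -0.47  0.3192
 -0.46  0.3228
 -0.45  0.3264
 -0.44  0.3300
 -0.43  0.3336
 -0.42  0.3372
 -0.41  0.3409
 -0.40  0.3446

T = 1.25;  σ√T = 0.4808
d₁ = [ln(16/22) + (0.029 − 0.04 + 0.43²/2)·1.25] / 0.4808 = [-0.3185 + 0.1018] / 0.4808 = -0.4506 ⇒ -0.45
d₂ = d₁ − σ√T = -0.4506 − 0.4808 = -0.9314 ⇒ -0.93
e^(−qT) = e^(−0.04·1.25) = 0.9512;  e^(−rT) = e^(−0.029·1.25) = 0.9644
C = 16·0.9512·N(-0.45) − 22·0.9644·N(-0.93) = 16·0.9512·0.3264 − 22·0.9644·0.1762 = 4.9675 − 3.7384 = 1.2291

$1.23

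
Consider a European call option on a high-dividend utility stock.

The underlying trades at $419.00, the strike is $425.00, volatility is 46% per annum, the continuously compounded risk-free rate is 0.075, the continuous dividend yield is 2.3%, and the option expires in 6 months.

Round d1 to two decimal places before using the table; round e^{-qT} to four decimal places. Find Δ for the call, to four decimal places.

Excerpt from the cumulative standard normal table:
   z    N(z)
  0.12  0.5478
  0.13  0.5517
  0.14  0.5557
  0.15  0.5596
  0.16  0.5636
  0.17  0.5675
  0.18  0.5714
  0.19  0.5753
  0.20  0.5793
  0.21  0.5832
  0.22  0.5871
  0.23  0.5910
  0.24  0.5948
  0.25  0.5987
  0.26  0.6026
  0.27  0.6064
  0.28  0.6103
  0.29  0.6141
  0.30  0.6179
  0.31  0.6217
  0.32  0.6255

0.5727

T = 0.5;  σ√T = 0.3253
d₁ = [ln(419/425) + (0.075 − 0.023 + 0.46²/2)·0.5] / 0.3253 = [-0.0142 + 0.0789] / 0.3253 = 0.1989 ⇒ 0.20
N(d₁) = N(0.20) = 0.5793
Δ_call = e^(−qT)·N(d₁) = 0.9886·0.5793 = 0.5727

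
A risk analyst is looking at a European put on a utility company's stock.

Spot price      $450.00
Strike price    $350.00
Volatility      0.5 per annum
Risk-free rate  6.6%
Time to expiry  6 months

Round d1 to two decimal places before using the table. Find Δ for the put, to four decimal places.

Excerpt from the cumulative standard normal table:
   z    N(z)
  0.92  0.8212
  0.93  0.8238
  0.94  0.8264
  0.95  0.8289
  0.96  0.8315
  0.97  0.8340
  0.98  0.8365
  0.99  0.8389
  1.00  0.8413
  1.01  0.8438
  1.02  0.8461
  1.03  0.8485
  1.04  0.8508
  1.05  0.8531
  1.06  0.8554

σ√T = 0.5·√0.5 = 0.3536
d₁ = [ln(450/350) + (0.066 + 0.5²/2)·0.5] / 0.3536 = [0.2513 + 0.0955] / 0.3536 = 0.9809 which rounds to 0.98
N(d₁) = N(0.98) = 0.8365
Δ_put = N(d₁) − 1 = 0.8365 − 1 = -0.1635

-0.1635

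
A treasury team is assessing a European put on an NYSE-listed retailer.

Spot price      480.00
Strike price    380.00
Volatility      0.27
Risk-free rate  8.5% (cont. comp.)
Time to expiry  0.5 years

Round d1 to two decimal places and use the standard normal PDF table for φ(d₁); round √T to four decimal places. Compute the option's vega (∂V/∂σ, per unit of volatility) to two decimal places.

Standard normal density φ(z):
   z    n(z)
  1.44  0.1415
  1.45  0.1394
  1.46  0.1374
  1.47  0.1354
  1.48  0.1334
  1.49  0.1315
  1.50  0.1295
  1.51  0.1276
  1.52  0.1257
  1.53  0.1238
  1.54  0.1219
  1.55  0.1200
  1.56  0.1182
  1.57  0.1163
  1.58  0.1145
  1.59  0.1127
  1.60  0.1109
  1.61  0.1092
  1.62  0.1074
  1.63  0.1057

41.37

T = 0.5;  σ√T = 0.1909
ln(S/K) + (r + σ²/2)T = ln(480/380) + (0.085 + 0.27²/2)·0.5 = 0.2336 + 0.0607 = 0.2943
d₁ = 0.2943 / 0.1909 = 1.5417 which rounds to 1.54
√T = √0.5 = 0.7071
φ(d₁) = φ(1.54) = 0.1219
vega = S·φ(d₁)·√T = 480·0.1219·0.7071 = 41.3738
(Vega is the same for a European call and put with the same parameters.)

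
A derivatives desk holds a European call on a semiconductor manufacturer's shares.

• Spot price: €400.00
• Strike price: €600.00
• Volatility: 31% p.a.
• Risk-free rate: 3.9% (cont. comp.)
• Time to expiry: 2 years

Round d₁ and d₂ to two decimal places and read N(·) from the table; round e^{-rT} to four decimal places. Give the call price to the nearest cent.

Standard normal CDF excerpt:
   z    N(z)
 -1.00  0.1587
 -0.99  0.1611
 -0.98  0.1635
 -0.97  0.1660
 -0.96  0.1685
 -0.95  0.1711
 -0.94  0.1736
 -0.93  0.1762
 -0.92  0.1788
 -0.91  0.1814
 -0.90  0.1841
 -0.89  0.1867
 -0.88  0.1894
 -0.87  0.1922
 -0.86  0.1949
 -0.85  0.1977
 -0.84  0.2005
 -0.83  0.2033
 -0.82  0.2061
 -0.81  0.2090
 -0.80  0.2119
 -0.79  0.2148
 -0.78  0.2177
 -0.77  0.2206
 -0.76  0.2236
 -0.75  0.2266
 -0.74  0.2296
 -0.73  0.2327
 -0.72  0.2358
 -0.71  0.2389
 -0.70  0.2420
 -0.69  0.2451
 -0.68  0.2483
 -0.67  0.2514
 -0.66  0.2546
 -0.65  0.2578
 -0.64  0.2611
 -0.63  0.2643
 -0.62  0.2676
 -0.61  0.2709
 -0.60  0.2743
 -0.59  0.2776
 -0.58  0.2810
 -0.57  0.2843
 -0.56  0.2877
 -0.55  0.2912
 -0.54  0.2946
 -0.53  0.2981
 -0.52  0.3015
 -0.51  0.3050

€27.11

σ√T = 0.31·√2 = 0.4384
d₁ = [ln(400/600) + (0.039 + 0.31²/2)·2] / 0.4384 = [-0.4055 + 0.1741] / 0.4384 = -0.5277 → -0.53
d₂ = d₁ − σ√T = -0.5277 − 0.4384 = -0.9661 → -0.97
exp(−rT) = exp(−0.039·2) = 0.9250
C = 400·N(-0.53) − 600·0.9250·N(-0.97) = 400·0.2981 − 600·0.9250·0.1660 = 119.2400 − 92.1300 = 27.1100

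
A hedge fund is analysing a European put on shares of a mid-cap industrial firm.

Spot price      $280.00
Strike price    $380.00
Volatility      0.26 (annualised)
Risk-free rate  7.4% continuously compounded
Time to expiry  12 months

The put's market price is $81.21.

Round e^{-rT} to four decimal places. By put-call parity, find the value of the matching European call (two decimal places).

e^(−rT) = e^(−0.074·1) = 0.9287
Put-call parity: C − P = S − K·e^(−rT) = 280 − 380·0.9287 = 280 − 352.9060 = -72.9060
C = P + (C − P) = 81.21 + (-72.9060) = 8.3040

$8.30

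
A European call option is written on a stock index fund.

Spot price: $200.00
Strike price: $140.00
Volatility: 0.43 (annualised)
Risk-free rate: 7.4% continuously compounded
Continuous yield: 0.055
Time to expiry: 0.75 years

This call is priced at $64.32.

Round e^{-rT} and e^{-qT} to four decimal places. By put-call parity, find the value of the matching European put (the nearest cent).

$4.84

exp(−qT) = exp(−0.055·0.75) = 0.9596;  exp(−rT) = exp(−0.074·0.75) = 0.9460
Put-call parity: C − P = S·e^(−qT) − K·e^(−rT) = 200·0.9596 − 140·0.9460 = 191.9200 − 132.4400 = 59.4800
P = C − (C − P) = 64.32 − (59.4800) = 4.8400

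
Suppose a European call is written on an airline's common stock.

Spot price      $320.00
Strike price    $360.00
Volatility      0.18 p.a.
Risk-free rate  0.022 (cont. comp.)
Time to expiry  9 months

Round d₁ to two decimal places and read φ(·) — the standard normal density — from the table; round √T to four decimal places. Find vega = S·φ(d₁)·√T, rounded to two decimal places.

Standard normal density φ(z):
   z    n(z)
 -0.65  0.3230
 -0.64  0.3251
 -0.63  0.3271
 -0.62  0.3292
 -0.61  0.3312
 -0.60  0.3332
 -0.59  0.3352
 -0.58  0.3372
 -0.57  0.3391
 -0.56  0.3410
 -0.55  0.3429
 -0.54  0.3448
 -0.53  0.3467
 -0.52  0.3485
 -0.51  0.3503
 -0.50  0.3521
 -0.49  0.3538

93.97

σ√T = 0.18 × 0.8660 = 0.1559
d₁ = [ln(320/360) + (0.022 + 0.18²/2)·0.75] / 0.1559 = [-0.1178 + 0.0286] / 0.1559 = -0.5718 ≈ -0.57
√T = √0.75 = 0.8660
φ(d₁) = φ(-0.57) = 0.3391
vega = S·φ(d₁)·√T = 320·0.3391·0.8660 = 93.9714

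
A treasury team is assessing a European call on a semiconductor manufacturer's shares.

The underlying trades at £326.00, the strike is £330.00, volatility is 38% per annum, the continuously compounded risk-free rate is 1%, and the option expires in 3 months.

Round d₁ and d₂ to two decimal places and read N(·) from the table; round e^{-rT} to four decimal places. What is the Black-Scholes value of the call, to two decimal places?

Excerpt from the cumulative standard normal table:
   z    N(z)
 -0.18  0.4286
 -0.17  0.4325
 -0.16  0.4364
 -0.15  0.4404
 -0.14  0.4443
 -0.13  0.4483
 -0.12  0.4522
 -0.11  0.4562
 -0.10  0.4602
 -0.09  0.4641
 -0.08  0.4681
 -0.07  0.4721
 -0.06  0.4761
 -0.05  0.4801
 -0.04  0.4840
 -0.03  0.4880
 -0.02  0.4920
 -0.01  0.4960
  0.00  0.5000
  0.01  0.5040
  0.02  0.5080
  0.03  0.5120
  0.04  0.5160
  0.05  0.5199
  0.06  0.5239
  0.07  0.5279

T = 0.25;  σ√T = 0.1900
d₁ = [ln(326/330) + (0.01 + 0.38²/2)·0.25] / 0.1900 = [-0.0122 + 0.0205] / 0.1900 = 0.0440 which rounds to 0.04
d₂ = d₁ − σ√T = 0.0440 − 0.1900 = -0.1460 which rounds to -0.15
exp(−rT) = exp(−0.01·0.25) = 0.9975
C = 326·N(0.04) − 330·0.9975·N(-0.15) = 326·0.5160 − 330·0.9975·0.4404 = 168.2160 − 144.9687 = 23.2473

£23.25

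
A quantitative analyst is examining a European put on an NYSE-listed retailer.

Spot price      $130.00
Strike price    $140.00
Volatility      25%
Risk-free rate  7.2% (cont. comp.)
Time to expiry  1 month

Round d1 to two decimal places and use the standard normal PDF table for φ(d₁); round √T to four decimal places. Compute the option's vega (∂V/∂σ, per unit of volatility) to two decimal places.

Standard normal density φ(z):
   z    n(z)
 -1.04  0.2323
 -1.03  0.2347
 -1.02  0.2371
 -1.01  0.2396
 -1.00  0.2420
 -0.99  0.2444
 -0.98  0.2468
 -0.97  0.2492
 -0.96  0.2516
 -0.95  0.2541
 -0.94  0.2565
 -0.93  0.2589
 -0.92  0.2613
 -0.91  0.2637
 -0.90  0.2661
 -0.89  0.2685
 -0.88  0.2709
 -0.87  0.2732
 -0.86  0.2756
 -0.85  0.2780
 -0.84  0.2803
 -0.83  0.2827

9.90

σ√T = 0.25·√0.08333 = 0.0722
ln(S/K) + (r + σ²/2)T = ln(130/140) + (0.072 + 0.25²/2)·0.08333 = -0.0741 + 0.0086 = -0.0655
d₁ = -0.0655 / 0.0722 = -0.9076 ⇒ -0.91
√T = √0.08333 = 0.2887
φ(d₁) = φ(-0.91) = 0.2637
vega = S·φ(d₁)·√T = 130·0.2637·0.2887 = 9.8969
(Call and put vega coincide under Black-Scholes.)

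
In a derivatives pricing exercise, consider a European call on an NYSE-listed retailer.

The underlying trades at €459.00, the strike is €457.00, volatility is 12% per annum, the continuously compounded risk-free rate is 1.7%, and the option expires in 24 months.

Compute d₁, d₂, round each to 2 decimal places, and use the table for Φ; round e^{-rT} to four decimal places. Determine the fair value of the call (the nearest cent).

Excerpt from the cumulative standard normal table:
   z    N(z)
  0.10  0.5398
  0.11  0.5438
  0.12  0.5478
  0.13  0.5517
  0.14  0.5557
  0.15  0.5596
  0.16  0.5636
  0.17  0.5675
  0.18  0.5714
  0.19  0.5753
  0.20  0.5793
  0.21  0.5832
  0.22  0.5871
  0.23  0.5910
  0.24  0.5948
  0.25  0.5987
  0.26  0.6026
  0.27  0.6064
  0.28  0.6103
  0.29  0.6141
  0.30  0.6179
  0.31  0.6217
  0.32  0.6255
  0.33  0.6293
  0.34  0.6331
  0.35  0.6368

σ√T = 0.12 × 1.4142 = 0.1697
ln(S/K) + (r + σ²/2)T = ln(459/457) + (0.017 + 0.12²/2)·2 = 0.0044 + 0.0484 = 0.0528
d₁ = 0.0528 / 0.1697 = 0.3109 ⇒ 0.31
d₂ = d₁ − σ√T = 0.3109 − 0.1697 = 0.1412 ⇒ 0.14
e^(−rT) = e^(−0.017·2) = 0.9666
N(d₁) = N(0.31) = 0.6217;  N(d₂) = N(0.14) = 0.5557
C = 459·0.6217 − 457·0.9666·0.5557 = 285.3603 − 245.4728 = 39.8875

€39.89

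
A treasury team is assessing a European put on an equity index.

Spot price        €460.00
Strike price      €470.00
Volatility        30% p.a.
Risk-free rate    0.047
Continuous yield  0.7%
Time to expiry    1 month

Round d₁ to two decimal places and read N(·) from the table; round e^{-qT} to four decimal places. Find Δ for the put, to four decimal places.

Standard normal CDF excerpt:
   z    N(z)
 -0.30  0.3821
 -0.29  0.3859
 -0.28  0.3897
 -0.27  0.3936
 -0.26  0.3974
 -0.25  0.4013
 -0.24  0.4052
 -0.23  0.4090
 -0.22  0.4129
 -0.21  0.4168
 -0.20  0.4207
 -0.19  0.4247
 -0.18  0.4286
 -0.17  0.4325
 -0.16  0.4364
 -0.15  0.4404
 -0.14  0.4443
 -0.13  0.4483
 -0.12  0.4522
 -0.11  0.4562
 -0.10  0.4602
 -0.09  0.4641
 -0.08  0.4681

σ√T = 0.3·√0.08333 = 0.0866
d₁ = [ln(460/470) + (0.047 − 0.007 + 0.3²/2)·0.08333] / 0.0866 = [-0.0215 + 0.0071] / 0.0866 = -0.1665 ⇒ -0.17
N(d₁) = N(-0.17) = 0.4325
Δ_put = exp(−qT)·(N(d₁) − 1) = 0.9994·(0.4325 − 1) = -0.5672

-0.5672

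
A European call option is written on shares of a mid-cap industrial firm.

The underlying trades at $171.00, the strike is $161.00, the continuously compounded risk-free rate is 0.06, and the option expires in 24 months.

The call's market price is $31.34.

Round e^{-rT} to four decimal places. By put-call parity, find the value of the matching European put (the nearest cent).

e^(−rT) = e^(−0.06·2) = 0.8869
Put-call parity: C − P = S − K·e^(−rT) = 171 − 161·0.8869 = 171 − 142.7909 = 28.2091
P = C − (C − P) = 31.34 − (28.2091) = 3.1309

$3.13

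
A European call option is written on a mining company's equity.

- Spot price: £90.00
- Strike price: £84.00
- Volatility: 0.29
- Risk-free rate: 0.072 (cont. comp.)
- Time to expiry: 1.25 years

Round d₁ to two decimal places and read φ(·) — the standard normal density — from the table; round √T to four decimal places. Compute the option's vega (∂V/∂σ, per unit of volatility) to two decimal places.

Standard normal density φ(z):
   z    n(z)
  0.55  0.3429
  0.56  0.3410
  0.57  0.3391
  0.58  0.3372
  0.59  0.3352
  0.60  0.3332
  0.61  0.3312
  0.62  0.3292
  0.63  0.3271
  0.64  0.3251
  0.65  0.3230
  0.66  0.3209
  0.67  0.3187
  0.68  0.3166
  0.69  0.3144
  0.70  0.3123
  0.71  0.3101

32.50

σ√T = 0.29 × 1.1180 = 0.3242
d₁ = [ln(90/84) + (0.072 + 0.29²/2)·1.25] / 0.3242 = [0.0690 + 0.1426] / 0.3242 = 0.6525 → 0.65
√T = √1.25 = 1.1180
φ(d₁) = φ(0.65) = 0.3230
vega = S·φ(d₁)·√T = 90·0.3230·1.1180 = 32.5003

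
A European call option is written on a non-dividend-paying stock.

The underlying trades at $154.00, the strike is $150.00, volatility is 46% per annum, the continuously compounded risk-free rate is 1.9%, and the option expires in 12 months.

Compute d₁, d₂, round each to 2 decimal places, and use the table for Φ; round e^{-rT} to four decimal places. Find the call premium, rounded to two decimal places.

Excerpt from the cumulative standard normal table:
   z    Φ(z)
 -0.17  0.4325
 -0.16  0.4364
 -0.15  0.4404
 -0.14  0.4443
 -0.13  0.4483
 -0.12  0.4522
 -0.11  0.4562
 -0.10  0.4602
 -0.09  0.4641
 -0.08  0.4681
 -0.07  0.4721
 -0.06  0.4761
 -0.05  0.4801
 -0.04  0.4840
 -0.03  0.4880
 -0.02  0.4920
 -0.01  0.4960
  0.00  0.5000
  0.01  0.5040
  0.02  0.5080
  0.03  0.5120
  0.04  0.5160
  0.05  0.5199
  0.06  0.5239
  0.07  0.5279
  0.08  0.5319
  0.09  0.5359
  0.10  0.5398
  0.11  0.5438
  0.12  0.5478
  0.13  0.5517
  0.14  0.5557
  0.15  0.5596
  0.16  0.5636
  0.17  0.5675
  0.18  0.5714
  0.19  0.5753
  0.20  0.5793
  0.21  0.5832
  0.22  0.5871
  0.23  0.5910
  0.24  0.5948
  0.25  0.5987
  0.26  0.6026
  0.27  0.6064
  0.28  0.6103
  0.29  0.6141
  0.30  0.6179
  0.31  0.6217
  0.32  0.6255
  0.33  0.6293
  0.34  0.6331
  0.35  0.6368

$30.93

σ√T = 0.46·√1 = 0.4600
ln(S/K) + (r + σ²/2)T = ln(154/150) + (0.019 + 0.46²/2)·1 = 0.0263 + 0.1248 = 0.1511
d₁ = 0.1511 / 0.4600 = 0.3285 ≈ 0.33
d₂ = d₁ − σ√T = 0.3285 − 0.4600 = -0.1315 ≈ -0.13
exp(−rT) = exp(−0.019·1) = 0.9812
N(d₁) = N(0.33) = 0.6293;  N(d₂) = N(-0.13) = 0.4483
C = 154·0.6293 − 150·0.9812·0.4483 = 96.9122 − 65.9808 = 30.9314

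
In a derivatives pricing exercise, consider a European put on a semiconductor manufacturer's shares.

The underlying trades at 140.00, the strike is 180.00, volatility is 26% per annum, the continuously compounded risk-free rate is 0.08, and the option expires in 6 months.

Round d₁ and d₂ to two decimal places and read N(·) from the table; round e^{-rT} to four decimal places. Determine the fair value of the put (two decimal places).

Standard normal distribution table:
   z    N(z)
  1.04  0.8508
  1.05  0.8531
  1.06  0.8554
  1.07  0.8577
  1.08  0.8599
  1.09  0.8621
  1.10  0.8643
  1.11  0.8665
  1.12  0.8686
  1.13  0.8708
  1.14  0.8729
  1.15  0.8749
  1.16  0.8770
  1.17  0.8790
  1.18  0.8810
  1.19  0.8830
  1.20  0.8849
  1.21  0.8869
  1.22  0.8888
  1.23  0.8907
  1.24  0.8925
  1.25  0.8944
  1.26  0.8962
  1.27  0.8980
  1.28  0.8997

34.60

σ√T = 0.26·√0.5 = 0.1838
ln(S/K) + (r + σ²/2)T = ln(140/180) + (0.08 + 0.26²/2)·0.5 = -0.2513 + 0.0569 = -0.1944
d₁ = -0.1944 / 0.1838 = -1.0575 ≈ -1.06
d₂ = d₁ − σ√T = -1.0575 − 0.1838 = -1.2413 ≈ -1.24
e^(−rT) = e^(−0.08·0.5) = 0.9608
N(−d₂) = N(1.24) = 0.8925;  N(−d₁) = N(1.06) = 0.8554
P = 180·0.9608·0.8925 − 140·0.8554 = 154.3525 − 119.7560 = 34.5965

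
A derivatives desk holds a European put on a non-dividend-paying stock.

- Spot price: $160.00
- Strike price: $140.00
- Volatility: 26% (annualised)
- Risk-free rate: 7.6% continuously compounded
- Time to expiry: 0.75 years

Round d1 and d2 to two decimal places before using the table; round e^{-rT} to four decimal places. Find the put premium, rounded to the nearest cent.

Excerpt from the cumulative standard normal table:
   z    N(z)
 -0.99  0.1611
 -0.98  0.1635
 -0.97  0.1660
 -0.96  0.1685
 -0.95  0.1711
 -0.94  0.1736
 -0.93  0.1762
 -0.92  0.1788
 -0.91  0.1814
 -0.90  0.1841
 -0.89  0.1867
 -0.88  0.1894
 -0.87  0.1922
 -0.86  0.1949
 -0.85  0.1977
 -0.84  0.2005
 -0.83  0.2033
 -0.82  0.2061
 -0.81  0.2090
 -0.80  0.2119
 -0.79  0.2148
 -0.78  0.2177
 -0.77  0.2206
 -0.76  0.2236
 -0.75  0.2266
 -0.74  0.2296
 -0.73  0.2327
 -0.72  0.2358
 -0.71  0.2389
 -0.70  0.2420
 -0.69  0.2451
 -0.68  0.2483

σ√T = 0.26 × 0.8660 = 0.2252
ln(S/K) + (r + σ²/2)T = ln(160/140) + (0.076 + 0.26²/2)·0.75 = 0.1335 + 0.0824 = 0.2159
d₁ = 0.2159 / 0.2252 = 0.9588 ⇒ 0.96
d₂ = d₁ − σ√T = 0.9588 − 0.2252 = 0.7336 ⇒ 0.73
exp(−rT) = exp(−0.076·0.75) = 0.9446
N(−d₂) = N(-0.73) = 0.2327;  N(−d₁) = N(-0.96) = 0.1685
P = 140·0.9446·0.2327 − 160·0.1685 = 30.7732 − 26.9600 = 3.8132

$3.81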